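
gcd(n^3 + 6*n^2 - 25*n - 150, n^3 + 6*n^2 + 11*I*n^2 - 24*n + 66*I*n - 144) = n + 6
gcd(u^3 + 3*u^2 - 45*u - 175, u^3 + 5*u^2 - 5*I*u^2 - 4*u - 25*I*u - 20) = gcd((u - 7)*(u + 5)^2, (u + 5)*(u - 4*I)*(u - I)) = u + 5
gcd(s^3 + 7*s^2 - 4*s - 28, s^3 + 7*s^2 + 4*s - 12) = s + 2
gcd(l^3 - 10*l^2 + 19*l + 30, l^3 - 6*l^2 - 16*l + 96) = l - 6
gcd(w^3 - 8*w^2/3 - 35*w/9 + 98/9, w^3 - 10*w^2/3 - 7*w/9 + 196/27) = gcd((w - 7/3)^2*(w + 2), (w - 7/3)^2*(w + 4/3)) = w^2 - 14*w/3 + 49/9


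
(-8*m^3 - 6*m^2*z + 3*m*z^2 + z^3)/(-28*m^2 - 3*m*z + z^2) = (-2*m^2 - m*z + z^2)/(-7*m + z)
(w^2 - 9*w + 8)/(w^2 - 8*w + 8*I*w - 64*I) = (w - 1)/(w + 8*I)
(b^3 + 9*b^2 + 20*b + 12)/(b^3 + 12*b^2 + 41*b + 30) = (b + 2)/(b + 5)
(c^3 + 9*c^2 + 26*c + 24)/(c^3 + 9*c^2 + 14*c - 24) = (c^2 + 5*c + 6)/(c^2 + 5*c - 6)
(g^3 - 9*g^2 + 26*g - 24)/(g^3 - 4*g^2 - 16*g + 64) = (g^2 - 5*g + 6)/(g^2 - 16)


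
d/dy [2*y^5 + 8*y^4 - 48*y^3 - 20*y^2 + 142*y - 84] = 10*y^4 + 32*y^3 - 144*y^2 - 40*y + 142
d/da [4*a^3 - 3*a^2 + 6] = 6*a*(2*a - 1)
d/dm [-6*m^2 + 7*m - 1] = 7 - 12*m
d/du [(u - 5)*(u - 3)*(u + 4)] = 3*u^2 - 8*u - 17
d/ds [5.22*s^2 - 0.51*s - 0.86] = 10.44*s - 0.51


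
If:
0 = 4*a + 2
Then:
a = -1/2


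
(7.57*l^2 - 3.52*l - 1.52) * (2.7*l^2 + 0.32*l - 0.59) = 20.439*l^4 - 7.0816*l^3 - 9.6967*l^2 + 1.5904*l + 0.8968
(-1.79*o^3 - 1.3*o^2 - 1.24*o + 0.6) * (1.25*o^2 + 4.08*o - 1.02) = -2.2375*o^5 - 8.9282*o^4 - 5.0282*o^3 - 2.9832*o^2 + 3.7128*o - 0.612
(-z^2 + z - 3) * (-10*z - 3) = 10*z^3 - 7*z^2 + 27*z + 9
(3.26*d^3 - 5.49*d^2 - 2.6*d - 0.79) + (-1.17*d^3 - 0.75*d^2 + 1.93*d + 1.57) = 2.09*d^3 - 6.24*d^2 - 0.67*d + 0.78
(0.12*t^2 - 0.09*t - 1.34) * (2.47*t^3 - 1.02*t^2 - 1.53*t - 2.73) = 0.2964*t^5 - 0.3447*t^4 - 3.4016*t^3 + 1.1769*t^2 + 2.2959*t + 3.6582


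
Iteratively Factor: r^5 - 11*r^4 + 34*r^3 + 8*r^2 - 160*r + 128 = (r - 4)*(r^4 - 7*r^3 + 6*r^2 + 32*r - 32) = (r - 4)^2*(r^3 - 3*r^2 - 6*r + 8) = (r - 4)^3*(r^2 + r - 2) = (r - 4)^3*(r + 2)*(r - 1)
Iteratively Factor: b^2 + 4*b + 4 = (b + 2)*(b + 2)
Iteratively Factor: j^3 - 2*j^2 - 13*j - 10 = (j - 5)*(j^2 + 3*j + 2) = (j - 5)*(j + 2)*(j + 1)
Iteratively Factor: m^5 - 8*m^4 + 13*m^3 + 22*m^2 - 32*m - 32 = (m + 1)*(m^4 - 9*m^3 + 22*m^2 - 32) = (m + 1)^2*(m^3 - 10*m^2 + 32*m - 32) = (m - 2)*(m + 1)^2*(m^2 - 8*m + 16) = (m - 4)*(m - 2)*(m + 1)^2*(m - 4)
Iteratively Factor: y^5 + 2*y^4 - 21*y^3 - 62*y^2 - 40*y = (y)*(y^4 + 2*y^3 - 21*y^2 - 62*y - 40) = y*(y + 1)*(y^3 + y^2 - 22*y - 40) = y*(y + 1)*(y + 2)*(y^2 - y - 20) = y*(y - 5)*(y + 1)*(y + 2)*(y + 4)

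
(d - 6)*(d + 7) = d^2 + d - 42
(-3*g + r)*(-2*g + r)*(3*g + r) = 18*g^3 - 9*g^2*r - 2*g*r^2 + r^3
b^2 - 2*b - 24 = (b - 6)*(b + 4)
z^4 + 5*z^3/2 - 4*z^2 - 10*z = z*(z - 2)*(z + 2)*(z + 5/2)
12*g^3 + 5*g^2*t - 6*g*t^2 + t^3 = (-4*g + t)*(-3*g + t)*(g + t)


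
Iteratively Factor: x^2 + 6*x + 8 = (x + 4)*(x + 2)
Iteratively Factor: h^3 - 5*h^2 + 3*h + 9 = (h - 3)*(h^2 - 2*h - 3) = (h - 3)*(h + 1)*(h - 3)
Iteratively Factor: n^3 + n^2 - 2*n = (n - 1)*(n^2 + 2*n) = n*(n - 1)*(n + 2)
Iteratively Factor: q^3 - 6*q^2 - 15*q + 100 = (q - 5)*(q^2 - q - 20) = (q - 5)^2*(q + 4)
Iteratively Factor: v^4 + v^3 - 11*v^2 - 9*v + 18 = (v - 1)*(v^3 + 2*v^2 - 9*v - 18) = (v - 3)*(v - 1)*(v^2 + 5*v + 6) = (v - 3)*(v - 1)*(v + 3)*(v + 2)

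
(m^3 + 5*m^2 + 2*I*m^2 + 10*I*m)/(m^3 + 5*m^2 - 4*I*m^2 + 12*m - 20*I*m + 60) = m/(m - 6*I)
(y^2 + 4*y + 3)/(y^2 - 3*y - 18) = (y + 1)/(y - 6)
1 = 1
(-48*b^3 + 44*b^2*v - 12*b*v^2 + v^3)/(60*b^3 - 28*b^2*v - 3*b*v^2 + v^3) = (-4*b + v)/(5*b + v)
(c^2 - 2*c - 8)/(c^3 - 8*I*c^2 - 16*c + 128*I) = (c + 2)/(c^2 + c*(4 - 8*I) - 32*I)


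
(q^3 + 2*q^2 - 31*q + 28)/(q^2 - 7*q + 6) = (q^2 + 3*q - 28)/(q - 6)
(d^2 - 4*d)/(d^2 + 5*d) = (d - 4)/(d + 5)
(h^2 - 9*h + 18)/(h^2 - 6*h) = (h - 3)/h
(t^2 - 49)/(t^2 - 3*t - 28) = (t + 7)/(t + 4)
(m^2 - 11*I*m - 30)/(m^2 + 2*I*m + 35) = (m - 6*I)/(m + 7*I)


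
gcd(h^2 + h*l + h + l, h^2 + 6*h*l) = 1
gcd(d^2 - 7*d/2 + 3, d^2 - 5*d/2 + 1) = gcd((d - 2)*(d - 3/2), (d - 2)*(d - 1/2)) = d - 2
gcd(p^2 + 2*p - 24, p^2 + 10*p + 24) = p + 6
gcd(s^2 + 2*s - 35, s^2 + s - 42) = s + 7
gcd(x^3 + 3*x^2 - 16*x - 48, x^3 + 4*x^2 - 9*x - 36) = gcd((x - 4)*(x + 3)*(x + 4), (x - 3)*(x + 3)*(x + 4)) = x^2 + 7*x + 12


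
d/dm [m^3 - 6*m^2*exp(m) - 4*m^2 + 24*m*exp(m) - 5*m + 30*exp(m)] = -6*m^2*exp(m) + 3*m^2 + 12*m*exp(m) - 8*m + 54*exp(m) - 5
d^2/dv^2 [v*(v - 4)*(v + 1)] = 6*v - 6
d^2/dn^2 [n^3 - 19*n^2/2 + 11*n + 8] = 6*n - 19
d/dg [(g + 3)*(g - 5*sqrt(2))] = 2*g - 5*sqrt(2) + 3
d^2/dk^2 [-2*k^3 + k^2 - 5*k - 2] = 2 - 12*k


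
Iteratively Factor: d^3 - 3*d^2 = (d)*(d^2 - 3*d) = d^2*(d - 3)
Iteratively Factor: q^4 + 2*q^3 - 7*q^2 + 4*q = (q - 1)*(q^3 + 3*q^2 - 4*q) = (q - 1)^2*(q^2 + 4*q) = (q - 1)^2*(q + 4)*(q)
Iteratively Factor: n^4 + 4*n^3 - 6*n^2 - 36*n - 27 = (n + 3)*(n^3 + n^2 - 9*n - 9) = (n + 3)^2*(n^2 - 2*n - 3) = (n + 1)*(n + 3)^2*(n - 3)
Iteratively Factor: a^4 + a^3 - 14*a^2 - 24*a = (a - 4)*(a^3 + 5*a^2 + 6*a) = (a - 4)*(a + 2)*(a^2 + 3*a) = a*(a - 4)*(a + 2)*(a + 3)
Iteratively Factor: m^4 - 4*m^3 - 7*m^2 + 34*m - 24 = (m - 2)*(m^3 - 2*m^2 - 11*m + 12) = (m - 2)*(m + 3)*(m^2 - 5*m + 4) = (m - 2)*(m - 1)*(m + 3)*(m - 4)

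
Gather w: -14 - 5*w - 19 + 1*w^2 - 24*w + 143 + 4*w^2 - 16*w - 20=5*w^2 - 45*w + 90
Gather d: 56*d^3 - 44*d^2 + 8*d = 56*d^3 - 44*d^2 + 8*d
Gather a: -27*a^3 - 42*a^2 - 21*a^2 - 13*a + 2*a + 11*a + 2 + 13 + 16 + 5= -27*a^3 - 63*a^2 + 36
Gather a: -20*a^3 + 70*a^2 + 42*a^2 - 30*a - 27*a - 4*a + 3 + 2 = -20*a^3 + 112*a^2 - 61*a + 5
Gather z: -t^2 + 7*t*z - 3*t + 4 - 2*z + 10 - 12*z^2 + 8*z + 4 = -t^2 - 3*t - 12*z^2 + z*(7*t + 6) + 18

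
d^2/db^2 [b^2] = 2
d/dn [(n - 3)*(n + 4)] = 2*n + 1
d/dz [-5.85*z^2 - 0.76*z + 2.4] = -11.7*z - 0.76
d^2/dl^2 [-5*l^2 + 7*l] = -10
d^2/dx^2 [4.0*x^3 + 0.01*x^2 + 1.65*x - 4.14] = 24.0*x + 0.02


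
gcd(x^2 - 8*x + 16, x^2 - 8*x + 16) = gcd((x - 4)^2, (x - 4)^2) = x^2 - 8*x + 16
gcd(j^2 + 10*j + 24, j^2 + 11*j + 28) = j + 4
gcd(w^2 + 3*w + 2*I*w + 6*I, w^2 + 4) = w + 2*I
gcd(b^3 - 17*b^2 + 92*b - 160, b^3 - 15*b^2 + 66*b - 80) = b^2 - 13*b + 40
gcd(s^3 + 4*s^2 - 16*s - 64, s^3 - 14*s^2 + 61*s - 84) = s - 4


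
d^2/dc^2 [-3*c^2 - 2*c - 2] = -6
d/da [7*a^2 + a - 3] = 14*a + 1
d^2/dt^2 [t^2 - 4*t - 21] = 2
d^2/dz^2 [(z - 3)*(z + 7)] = 2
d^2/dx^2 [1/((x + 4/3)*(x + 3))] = 6*(9*(x + 3)^2 + 3*(x + 3)*(3*x + 4) + (3*x + 4)^2)/((x + 3)^3*(3*x + 4)^3)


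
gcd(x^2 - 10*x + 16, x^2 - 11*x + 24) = x - 8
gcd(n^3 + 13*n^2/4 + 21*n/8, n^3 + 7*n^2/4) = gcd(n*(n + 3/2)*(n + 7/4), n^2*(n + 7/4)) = n^2 + 7*n/4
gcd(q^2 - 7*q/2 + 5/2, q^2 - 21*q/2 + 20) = q - 5/2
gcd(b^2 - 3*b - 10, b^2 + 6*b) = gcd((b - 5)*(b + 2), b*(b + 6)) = 1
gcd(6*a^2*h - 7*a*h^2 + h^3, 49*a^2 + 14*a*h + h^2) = 1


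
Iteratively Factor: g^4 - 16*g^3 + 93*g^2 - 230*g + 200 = (g - 2)*(g^3 - 14*g^2 + 65*g - 100) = (g - 5)*(g - 2)*(g^2 - 9*g + 20) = (g - 5)*(g - 4)*(g - 2)*(g - 5)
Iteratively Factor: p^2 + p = (p + 1)*(p)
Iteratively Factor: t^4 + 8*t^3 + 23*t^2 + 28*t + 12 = (t + 3)*(t^3 + 5*t^2 + 8*t + 4) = (t + 1)*(t + 3)*(t^2 + 4*t + 4) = (t + 1)*(t + 2)*(t + 3)*(t + 2)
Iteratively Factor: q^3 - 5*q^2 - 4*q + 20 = (q - 5)*(q^2 - 4) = (q - 5)*(q + 2)*(q - 2)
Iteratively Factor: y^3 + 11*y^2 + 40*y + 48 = (y + 4)*(y^2 + 7*y + 12) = (y + 3)*(y + 4)*(y + 4)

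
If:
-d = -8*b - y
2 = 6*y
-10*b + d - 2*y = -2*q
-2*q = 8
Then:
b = -25/6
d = -33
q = -4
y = 1/3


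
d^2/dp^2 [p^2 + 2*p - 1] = 2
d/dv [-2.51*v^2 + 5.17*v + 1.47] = 5.17 - 5.02*v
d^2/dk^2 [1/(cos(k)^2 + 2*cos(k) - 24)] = (-8*sin(k)^4 + 204*sin(k)^2 - 81*cos(k) - 3*cos(3*k) - 84)/(2*(cos(k) - 4)^3*(cos(k) + 6)^3)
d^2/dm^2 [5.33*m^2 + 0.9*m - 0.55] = 10.6600000000000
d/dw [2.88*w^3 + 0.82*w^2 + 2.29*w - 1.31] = 8.64*w^2 + 1.64*w + 2.29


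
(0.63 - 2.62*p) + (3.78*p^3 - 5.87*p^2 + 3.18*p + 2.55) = 3.78*p^3 - 5.87*p^2 + 0.56*p + 3.18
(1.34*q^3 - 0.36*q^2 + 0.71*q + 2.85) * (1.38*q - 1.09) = 1.8492*q^4 - 1.9574*q^3 + 1.3722*q^2 + 3.1591*q - 3.1065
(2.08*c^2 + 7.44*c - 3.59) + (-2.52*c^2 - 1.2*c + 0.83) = -0.44*c^2 + 6.24*c - 2.76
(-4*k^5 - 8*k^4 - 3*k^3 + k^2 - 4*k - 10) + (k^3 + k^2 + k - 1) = -4*k^5 - 8*k^4 - 2*k^3 + 2*k^2 - 3*k - 11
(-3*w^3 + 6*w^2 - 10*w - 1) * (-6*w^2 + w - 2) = 18*w^5 - 39*w^4 + 72*w^3 - 16*w^2 + 19*w + 2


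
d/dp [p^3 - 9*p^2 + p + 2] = 3*p^2 - 18*p + 1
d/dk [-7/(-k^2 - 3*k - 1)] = 7*(-2*k - 3)/(k^2 + 3*k + 1)^2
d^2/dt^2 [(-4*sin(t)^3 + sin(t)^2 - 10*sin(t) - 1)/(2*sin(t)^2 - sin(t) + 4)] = (16*sin(t)^7 - 24*sin(t)^6 + 118*sin(t)^5 - 109*sin(t)^4 + 82*sin(t)^3 - 31*sin(t)^2 + 272*sin(t) - 34)/(-sin(t) - cos(2*t) + 5)^3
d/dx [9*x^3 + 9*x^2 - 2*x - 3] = 27*x^2 + 18*x - 2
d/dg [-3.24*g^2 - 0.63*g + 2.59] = -6.48*g - 0.63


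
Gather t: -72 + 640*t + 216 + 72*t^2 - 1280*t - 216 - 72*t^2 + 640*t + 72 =0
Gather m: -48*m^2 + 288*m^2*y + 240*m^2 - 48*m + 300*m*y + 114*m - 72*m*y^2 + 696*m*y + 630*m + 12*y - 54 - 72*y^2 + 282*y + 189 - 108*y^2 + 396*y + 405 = m^2*(288*y + 192) + m*(-72*y^2 + 996*y + 696) - 180*y^2 + 690*y + 540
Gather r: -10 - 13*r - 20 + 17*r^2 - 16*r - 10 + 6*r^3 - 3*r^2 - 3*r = 6*r^3 + 14*r^2 - 32*r - 40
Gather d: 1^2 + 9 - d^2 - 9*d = -d^2 - 9*d + 10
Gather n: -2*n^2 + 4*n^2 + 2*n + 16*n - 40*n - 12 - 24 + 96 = 2*n^2 - 22*n + 60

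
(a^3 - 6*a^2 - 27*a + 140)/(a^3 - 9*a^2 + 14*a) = (a^2 + a - 20)/(a*(a - 2))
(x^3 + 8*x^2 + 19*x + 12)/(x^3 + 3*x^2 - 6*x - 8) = (x + 3)/(x - 2)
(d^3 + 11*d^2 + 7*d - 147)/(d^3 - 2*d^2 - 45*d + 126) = (d + 7)/(d - 6)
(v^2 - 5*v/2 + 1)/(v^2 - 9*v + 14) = (v - 1/2)/(v - 7)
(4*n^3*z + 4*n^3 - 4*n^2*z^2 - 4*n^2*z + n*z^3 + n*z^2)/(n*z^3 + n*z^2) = 4*n^2/z^2 - 4*n/z + 1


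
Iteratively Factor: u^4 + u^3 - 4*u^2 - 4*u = (u)*(u^3 + u^2 - 4*u - 4) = u*(u + 1)*(u^2 - 4) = u*(u + 1)*(u + 2)*(u - 2)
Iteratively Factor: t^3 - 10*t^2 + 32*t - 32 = (t - 2)*(t^2 - 8*t + 16) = (t - 4)*(t - 2)*(t - 4)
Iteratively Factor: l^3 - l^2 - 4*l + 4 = (l - 2)*(l^2 + l - 2) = (l - 2)*(l + 2)*(l - 1)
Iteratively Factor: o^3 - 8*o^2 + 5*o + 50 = (o - 5)*(o^2 - 3*o - 10) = (o - 5)^2*(o + 2)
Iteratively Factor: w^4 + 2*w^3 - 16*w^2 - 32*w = (w)*(w^3 + 2*w^2 - 16*w - 32) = w*(w + 2)*(w^2 - 16) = w*(w - 4)*(w + 2)*(w + 4)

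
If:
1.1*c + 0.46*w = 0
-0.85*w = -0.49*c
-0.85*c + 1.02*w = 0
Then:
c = 0.00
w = 0.00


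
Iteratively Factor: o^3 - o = (o - 1)*(o^2 + o) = (o - 1)*(o + 1)*(o)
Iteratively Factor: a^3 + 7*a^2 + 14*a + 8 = (a + 4)*(a^2 + 3*a + 2) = (a + 1)*(a + 4)*(a + 2)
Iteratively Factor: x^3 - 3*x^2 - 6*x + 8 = (x + 2)*(x^2 - 5*x + 4) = (x - 1)*(x + 2)*(x - 4)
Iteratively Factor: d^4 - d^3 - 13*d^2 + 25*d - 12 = (d - 1)*(d^3 - 13*d + 12) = (d - 3)*(d - 1)*(d^2 + 3*d - 4) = (d - 3)*(d - 1)^2*(d + 4)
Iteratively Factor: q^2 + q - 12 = (q + 4)*(q - 3)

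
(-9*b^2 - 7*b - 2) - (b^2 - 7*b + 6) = -10*b^2 - 8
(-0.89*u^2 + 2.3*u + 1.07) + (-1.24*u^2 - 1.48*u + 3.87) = -2.13*u^2 + 0.82*u + 4.94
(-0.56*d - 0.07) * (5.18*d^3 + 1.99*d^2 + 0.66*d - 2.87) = -2.9008*d^4 - 1.477*d^3 - 0.5089*d^2 + 1.561*d + 0.2009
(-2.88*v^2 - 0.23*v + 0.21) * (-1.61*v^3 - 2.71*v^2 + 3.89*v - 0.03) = 4.6368*v^5 + 8.1751*v^4 - 10.918*v^3 - 1.3774*v^2 + 0.8238*v - 0.0063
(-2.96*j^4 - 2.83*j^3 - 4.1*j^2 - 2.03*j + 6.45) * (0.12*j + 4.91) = -0.3552*j^5 - 14.8732*j^4 - 14.3873*j^3 - 20.3746*j^2 - 9.1933*j + 31.6695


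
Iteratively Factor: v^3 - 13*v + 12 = (v - 3)*(v^2 + 3*v - 4) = (v - 3)*(v - 1)*(v + 4)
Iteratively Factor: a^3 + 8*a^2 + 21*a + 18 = (a + 3)*(a^2 + 5*a + 6) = (a + 2)*(a + 3)*(a + 3)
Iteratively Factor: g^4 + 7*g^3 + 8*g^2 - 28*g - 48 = (g + 4)*(g^3 + 3*g^2 - 4*g - 12) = (g - 2)*(g + 4)*(g^2 + 5*g + 6) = (g - 2)*(g + 3)*(g + 4)*(g + 2)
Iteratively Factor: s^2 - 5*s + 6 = (s - 2)*(s - 3)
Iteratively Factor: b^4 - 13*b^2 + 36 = (b - 2)*(b^3 + 2*b^2 - 9*b - 18) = (b - 2)*(b + 3)*(b^2 - b - 6) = (b - 3)*(b - 2)*(b + 3)*(b + 2)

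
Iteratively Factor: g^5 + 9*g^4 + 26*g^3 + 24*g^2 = (g + 2)*(g^4 + 7*g^3 + 12*g^2) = (g + 2)*(g + 4)*(g^3 + 3*g^2) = (g + 2)*(g + 3)*(g + 4)*(g^2) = g*(g + 2)*(g + 3)*(g + 4)*(g)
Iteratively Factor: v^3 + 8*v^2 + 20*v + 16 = (v + 4)*(v^2 + 4*v + 4) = (v + 2)*(v + 4)*(v + 2)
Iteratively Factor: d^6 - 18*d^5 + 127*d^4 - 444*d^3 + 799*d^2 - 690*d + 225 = (d - 3)*(d^5 - 15*d^4 + 82*d^3 - 198*d^2 + 205*d - 75) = (d - 3)^2*(d^4 - 12*d^3 + 46*d^2 - 60*d + 25) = (d - 5)*(d - 3)^2*(d^3 - 7*d^2 + 11*d - 5) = (d - 5)*(d - 3)^2*(d - 1)*(d^2 - 6*d + 5) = (d - 5)*(d - 3)^2*(d - 1)^2*(d - 5)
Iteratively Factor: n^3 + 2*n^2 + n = (n + 1)*(n^2 + n) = n*(n + 1)*(n + 1)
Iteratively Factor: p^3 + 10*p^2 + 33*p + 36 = (p + 4)*(p^2 + 6*p + 9) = (p + 3)*(p + 4)*(p + 3)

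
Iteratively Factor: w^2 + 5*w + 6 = (w + 2)*(w + 3)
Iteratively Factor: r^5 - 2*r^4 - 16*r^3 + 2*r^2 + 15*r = (r - 1)*(r^4 - r^3 - 17*r^2 - 15*r) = (r - 1)*(r + 1)*(r^3 - 2*r^2 - 15*r) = r*(r - 1)*(r + 1)*(r^2 - 2*r - 15) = r*(r - 1)*(r + 1)*(r + 3)*(r - 5)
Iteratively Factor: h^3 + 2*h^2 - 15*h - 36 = (h + 3)*(h^2 - h - 12) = (h - 4)*(h + 3)*(h + 3)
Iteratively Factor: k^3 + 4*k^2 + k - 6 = (k + 2)*(k^2 + 2*k - 3) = (k + 2)*(k + 3)*(k - 1)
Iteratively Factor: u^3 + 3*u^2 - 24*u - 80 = (u - 5)*(u^2 + 8*u + 16) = (u - 5)*(u + 4)*(u + 4)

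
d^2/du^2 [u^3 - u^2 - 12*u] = 6*u - 2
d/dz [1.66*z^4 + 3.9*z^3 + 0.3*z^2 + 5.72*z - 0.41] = 6.64*z^3 + 11.7*z^2 + 0.6*z + 5.72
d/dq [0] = 0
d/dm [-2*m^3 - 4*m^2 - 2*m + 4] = -6*m^2 - 8*m - 2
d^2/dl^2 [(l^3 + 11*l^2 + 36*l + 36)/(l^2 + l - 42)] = 8*(17*l^3 + 342*l^2 + 2484*l + 5616)/(l^6 + 3*l^5 - 123*l^4 - 251*l^3 + 5166*l^2 + 5292*l - 74088)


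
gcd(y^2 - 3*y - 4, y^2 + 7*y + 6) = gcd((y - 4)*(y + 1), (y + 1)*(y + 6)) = y + 1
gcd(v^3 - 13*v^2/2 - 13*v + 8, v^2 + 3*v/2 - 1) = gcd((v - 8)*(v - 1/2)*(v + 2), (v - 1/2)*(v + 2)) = v^2 + 3*v/2 - 1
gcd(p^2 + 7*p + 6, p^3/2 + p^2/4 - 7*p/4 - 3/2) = p + 1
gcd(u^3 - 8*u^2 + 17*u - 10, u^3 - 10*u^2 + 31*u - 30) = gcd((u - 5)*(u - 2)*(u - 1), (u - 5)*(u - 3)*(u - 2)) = u^2 - 7*u + 10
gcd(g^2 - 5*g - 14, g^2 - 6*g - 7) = g - 7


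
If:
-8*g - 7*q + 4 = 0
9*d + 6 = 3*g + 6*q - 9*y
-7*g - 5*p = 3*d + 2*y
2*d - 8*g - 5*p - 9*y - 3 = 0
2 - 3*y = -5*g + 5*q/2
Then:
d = 14/121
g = -47/242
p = 399/1210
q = 96/121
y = -7/22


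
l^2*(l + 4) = l^3 + 4*l^2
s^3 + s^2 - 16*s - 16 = (s - 4)*(s + 1)*(s + 4)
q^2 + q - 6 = (q - 2)*(q + 3)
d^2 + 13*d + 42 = (d + 6)*(d + 7)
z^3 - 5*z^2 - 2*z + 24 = (z - 4)*(z - 3)*(z + 2)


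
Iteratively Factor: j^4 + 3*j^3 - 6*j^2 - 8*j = (j + 4)*(j^3 - j^2 - 2*j) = (j + 1)*(j + 4)*(j^2 - 2*j) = (j - 2)*(j + 1)*(j + 4)*(j)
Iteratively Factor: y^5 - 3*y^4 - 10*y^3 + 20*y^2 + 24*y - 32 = (y - 2)*(y^4 - y^3 - 12*y^2 - 4*y + 16) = (y - 2)*(y + 2)*(y^3 - 3*y^2 - 6*y + 8) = (y - 4)*(y - 2)*(y + 2)*(y^2 + y - 2) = (y - 4)*(y - 2)*(y + 2)^2*(y - 1)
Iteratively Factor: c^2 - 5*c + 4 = (c - 4)*(c - 1)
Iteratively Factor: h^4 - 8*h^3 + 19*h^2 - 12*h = (h - 3)*(h^3 - 5*h^2 + 4*h) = h*(h - 3)*(h^2 - 5*h + 4) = h*(h - 3)*(h - 1)*(h - 4)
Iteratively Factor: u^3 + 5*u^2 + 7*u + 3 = (u + 3)*(u^2 + 2*u + 1) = (u + 1)*(u + 3)*(u + 1)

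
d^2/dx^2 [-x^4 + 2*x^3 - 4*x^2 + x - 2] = -12*x^2 + 12*x - 8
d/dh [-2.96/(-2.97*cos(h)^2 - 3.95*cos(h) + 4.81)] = (17.5824*cos(h) + 11.692)*sin(h)/(2.97*cos(h)^2 + 3.95*cos(h) - 4.81)^2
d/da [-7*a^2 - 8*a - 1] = -14*a - 8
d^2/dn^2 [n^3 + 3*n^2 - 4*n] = 6*n + 6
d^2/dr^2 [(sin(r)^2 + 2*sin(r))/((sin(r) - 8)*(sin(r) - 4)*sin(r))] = (-sin(r)^5 - 20*sin(r)^4 + 266*sin(r)^3 - 404*sin(r)^2 - 2128*sin(r) + 1216)/((sin(r) - 8)^3*(sin(r) - 4)^3)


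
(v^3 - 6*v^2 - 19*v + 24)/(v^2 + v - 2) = (v^2 - 5*v - 24)/(v + 2)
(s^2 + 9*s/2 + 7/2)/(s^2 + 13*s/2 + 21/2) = (s + 1)/(s + 3)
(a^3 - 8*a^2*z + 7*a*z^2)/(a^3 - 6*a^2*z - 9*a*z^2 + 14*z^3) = a/(a + 2*z)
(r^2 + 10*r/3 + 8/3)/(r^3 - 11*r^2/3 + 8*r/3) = (3*r^2 + 10*r + 8)/(r*(3*r^2 - 11*r + 8))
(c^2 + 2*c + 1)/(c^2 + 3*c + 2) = (c + 1)/(c + 2)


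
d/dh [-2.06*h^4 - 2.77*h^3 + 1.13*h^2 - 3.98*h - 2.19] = -8.24*h^3 - 8.31*h^2 + 2.26*h - 3.98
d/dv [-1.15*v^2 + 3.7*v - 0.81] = 3.7 - 2.3*v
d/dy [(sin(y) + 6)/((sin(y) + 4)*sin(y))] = (-12*sin(y) + cos(y)^2 - 25)*cos(y)/((sin(y) + 4)^2*sin(y)^2)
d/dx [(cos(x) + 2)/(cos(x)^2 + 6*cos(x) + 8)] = sin(x)/(cos(x) + 4)^2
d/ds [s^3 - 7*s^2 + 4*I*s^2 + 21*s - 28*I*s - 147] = 3*s^2 + s*(-14 + 8*I) + 21 - 28*I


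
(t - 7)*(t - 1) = t^2 - 8*t + 7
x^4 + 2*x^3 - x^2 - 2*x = x*(x - 1)*(x + 1)*(x + 2)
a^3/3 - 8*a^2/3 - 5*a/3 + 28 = (a/3 + 1)*(a - 7)*(a - 4)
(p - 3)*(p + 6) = p^2 + 3*p - 18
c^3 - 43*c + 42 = (c - 6)*(c - 1)*(c + 7)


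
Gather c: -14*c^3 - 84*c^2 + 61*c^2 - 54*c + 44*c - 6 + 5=-14*c^3 - 23*c^2 - 10*c - 1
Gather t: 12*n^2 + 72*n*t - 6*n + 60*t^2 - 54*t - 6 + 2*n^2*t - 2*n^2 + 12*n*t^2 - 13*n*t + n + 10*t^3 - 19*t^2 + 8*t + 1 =10*n^2 - 5*n + 10*t^3 + t^2*(12*n + 41) + t*(2*n^2 + 59*n - 46) - 5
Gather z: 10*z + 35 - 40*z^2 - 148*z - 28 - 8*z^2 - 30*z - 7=-48*z^2 - 168*z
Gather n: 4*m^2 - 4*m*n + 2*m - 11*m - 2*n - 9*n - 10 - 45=4*m^2 - 9*m + n*(-4*m - 11) - 55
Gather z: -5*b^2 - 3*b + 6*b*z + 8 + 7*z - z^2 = -5*b^2 - 3*b - z^2 + z*(6*b + 7) + 8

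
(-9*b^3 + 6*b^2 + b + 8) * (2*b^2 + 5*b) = -18*b^5 - 33*b^4 + 32*b^3 + 21*b^2 + 40*b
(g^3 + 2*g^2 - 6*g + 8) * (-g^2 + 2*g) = -g^5 + 10*g^3 - 20*g^2 + 16*g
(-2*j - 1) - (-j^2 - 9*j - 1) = j^2 + 7*j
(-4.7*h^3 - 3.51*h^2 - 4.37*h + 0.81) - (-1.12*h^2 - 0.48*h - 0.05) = -4.7*h^3 - 2.39*h^2 - 3.89*h + 0.86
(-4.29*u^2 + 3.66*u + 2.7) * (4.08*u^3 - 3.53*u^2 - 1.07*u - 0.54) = -17.5032*u^5 + 30.0765*u^4 + 2.6865*u^3 - 11.1306*u^2 - 4.8654*u - 1.458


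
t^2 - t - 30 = (t - 6)*(t + 5)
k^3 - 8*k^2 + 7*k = k*(k - 7)*(k - 1)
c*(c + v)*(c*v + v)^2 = c^4*v^2 + c^3*v^3 + 2*c^3*v^2 + 2*c^2*v^3 + c^2*v^2 + c*v^3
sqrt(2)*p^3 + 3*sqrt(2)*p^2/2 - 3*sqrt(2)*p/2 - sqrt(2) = (p - 1)*(p + 2)*(sqrt(2)*p + sqrt(2)/2)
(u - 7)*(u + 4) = u^2 - 3*u - 28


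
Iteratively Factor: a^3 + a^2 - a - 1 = (a + 1)*(a^2 - 1) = (a + 1)^2*(a - 1)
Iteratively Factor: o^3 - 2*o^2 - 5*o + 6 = (o + 2)*(o^2 - 4*o + 3) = (o - 3)*(o + 2)*(o - 1)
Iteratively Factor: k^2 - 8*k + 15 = (k - 3)*(k - 5)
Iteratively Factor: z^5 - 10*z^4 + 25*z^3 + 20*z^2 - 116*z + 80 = (z - 1)*(z^4 - 9*z^3 + 16*z^2 + 36*z - 80) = (z - 4)*(z - 1)*(z^3 - 5*z^2 - 4*z + 20) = (z - 5)*(z - 4)*(z - 1)*(z^2 - 4) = (z - 5)*(z - 4)*(z - 1)*(z + 2)*(z - 2)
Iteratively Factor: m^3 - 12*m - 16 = (m + 2)*(m^2 - 2*m - 8) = (m + 2)^2*(m - 4)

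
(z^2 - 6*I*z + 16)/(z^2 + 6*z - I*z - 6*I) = (z^2 - 6*I*z + 16)/(z^2 + z*(6 - I) - 6*I)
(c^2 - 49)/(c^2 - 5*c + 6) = (c^2 - 49)/(c^2 - 5*c + 6)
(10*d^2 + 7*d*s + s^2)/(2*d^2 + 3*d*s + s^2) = (5*d + s)/(d + s)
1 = 1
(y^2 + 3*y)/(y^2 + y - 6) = y/(y - 2)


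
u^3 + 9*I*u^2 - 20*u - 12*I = (u + I)*(u + 2*I)*(u + 6*I)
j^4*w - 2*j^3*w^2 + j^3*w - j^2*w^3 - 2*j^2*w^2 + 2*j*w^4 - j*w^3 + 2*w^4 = (j - 2*w)*(j - w)*(j + w)*(j*w + w)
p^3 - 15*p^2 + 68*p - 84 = (p - 7)*(p - 6)*(p - 2)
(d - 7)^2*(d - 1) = d^3 - 15*d^2 + 63*d - 49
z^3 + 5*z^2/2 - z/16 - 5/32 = (z - 1/4)*(z + 1/4)*(z + 5/2)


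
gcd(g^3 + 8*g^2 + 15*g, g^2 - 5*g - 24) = g + 3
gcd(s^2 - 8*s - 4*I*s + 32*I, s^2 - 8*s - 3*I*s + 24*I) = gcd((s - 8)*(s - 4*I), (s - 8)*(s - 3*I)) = s - 8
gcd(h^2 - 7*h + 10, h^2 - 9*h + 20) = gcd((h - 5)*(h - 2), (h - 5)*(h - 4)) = h - 5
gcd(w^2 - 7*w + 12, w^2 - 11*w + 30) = 1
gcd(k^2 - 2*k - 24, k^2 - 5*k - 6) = k - 6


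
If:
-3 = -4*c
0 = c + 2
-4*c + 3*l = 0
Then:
No Solution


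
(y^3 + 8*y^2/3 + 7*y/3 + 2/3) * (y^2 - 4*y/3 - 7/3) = y^5 + 4*y^4/3 - 32*y^3/9 - 26*y^2/3 - 19*y/3 - 14/9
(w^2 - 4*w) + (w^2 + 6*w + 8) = 2*w^2 + 2*w + 8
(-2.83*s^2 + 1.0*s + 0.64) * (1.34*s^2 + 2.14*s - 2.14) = -3.7922*s^4 - 4.7162*s^3 + 9.0538*s^2 - 0.7704*s - 1.3696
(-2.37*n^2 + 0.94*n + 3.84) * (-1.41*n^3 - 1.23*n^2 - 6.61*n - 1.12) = 3.3417*n^5 + 1.5897*n^4 + 9.0951*n^3 - 8.2822*n^2 - 26.4352*n - 4.3008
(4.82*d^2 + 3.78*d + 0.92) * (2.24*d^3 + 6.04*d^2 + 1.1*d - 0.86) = 10.7968*d^5 + 37.58*d^4 + 30.194*d^3 + 5.5696*d^2 - 2.2388*d - 0.7912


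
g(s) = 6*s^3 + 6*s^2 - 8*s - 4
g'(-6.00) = 568.00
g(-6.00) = -1036.00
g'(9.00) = 1558.00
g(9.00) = 4784.00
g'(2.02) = 89.69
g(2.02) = 53.78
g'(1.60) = 57.28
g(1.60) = 23.14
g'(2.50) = 134.50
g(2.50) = 107.25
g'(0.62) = 6.36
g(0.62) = -5.22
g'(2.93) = 181.69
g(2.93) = 174.99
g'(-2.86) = 104.91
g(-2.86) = -72.40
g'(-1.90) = 34.18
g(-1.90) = -8.29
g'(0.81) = 13.53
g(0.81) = -3.35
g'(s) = 18*s^2 + 12*s - 8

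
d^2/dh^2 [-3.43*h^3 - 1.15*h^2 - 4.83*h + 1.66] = -20.58*h - 2.3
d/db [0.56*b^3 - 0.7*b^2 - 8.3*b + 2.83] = 1.68*b^2 - 1.4*b - 8.3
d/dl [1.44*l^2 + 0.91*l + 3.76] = 2.88*l + 0.91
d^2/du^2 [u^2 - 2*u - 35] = 2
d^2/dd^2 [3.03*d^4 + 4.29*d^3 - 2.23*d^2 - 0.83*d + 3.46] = 36.36*d^2 + 25.74*d - 4.46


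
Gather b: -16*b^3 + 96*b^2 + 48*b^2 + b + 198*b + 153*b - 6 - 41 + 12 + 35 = -16*b^3 + 144*b^2 + 352*b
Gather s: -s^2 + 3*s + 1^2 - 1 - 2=-s^2 + 3*s - 2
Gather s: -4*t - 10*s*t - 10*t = -10*s*t - 14*t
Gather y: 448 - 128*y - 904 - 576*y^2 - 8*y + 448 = -576*y^2 - 136*y - 8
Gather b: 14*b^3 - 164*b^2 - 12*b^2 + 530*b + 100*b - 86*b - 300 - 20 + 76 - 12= 14*b^3 - 176*b^2 + 544*b - 256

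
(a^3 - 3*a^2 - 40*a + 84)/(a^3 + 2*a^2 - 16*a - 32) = (a^3 - 3*a^2 - 40*a + 84)/(a^3 + 2*a^2 - 16*a - 32)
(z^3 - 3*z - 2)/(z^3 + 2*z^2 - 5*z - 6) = (z + 1)/(z + 3)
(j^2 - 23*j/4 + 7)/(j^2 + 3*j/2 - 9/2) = (4*j^2 - 23*j + 28)/(2*(2*j^2 + 3*j - 9))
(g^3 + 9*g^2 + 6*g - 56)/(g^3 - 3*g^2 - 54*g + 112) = (g + 4)/(g - 8)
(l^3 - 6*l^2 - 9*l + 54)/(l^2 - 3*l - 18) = l - 3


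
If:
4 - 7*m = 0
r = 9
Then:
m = 4/7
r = 9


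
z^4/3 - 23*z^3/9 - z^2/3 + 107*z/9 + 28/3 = (z/3 + 1/3)*(z - 7)*(z - 3)*(z + 4/3)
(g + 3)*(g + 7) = g^2 + 10*g + 21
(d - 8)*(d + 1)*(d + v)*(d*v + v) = d^4*v + d^3*v^2 - 6*d^3*v - 6*d^2*v^2 - 15*d^2*v - 15*d*v^2 - 8*d*v - 8*v^2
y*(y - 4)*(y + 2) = y^3 - 2*y^2 - 8*y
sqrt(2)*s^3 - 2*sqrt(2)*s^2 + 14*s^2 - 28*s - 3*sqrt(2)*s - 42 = (s - 3)*(s + 7*sqrt(2))*(sqrt(2)*s + sqrt(2))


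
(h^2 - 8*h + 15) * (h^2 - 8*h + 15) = h^4 - 16*h^3 + 94*h^2 - 240*h + 225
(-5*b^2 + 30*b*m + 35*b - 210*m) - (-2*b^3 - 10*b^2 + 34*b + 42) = 2*b^3 + 5*b^2 + 30*b*m + b - 210*m - 42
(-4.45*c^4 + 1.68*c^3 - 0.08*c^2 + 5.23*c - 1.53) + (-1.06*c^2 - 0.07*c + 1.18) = -4.45*c^4 + 1.68*c^3 - 1.14*c^2 + 5.16*c - 0.35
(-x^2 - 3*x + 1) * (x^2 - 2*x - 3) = -x^4 - x^3 + 10*x^2 + 7*x - 3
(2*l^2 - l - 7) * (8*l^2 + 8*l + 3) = 16*l^4 + 8*l^3 - 58*l^2 - 59*l - 21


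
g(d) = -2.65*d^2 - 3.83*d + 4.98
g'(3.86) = -24.29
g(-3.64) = -16.19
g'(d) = -5.3*d - 3.83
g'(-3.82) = 16.42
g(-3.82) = -19.06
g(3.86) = -49.29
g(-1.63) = 4.18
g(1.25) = -3.95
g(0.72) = 0.85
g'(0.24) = -5.10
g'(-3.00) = 12.07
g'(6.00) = -35.63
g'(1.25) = -10.46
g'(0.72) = -7.65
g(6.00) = -113.40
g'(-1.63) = 4.81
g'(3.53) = -22.54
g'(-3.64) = 15.46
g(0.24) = 3.91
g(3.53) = -41.56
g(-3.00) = -7.38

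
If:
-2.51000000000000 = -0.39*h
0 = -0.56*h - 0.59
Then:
No Solution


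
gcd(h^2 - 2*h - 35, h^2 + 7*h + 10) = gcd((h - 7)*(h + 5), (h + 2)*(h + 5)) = h + 5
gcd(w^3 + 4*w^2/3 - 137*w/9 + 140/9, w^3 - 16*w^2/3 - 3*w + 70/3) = w - 7/3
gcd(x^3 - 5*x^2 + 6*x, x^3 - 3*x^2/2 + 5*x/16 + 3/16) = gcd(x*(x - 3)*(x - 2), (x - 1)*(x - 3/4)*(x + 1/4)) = 1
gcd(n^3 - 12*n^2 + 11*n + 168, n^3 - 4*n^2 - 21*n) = n^2 - 4*n - 21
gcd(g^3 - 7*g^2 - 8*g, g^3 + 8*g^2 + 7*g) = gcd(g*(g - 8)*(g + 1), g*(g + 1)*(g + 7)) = g^2 + g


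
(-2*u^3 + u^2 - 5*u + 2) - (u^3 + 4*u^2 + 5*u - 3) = -3*u^3 - 3*u^2 - 10*u + 5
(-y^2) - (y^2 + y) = -2*y^2 - y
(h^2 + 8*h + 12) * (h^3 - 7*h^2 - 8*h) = h^5 + h^4 - 52*h^3 - 148*h^2 - 96*h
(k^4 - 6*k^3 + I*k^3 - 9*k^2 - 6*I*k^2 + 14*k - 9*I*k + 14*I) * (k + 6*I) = k^5 - 6*k^4 + 7*I*k^4 - 15*k^3 - 42*I*k^3 + 50*k^2 - 63*I*k^2 + 54*k + 98*I*k - 84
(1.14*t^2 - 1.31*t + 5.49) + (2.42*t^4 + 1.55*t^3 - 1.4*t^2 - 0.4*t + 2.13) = 2.42*t^4 + 1.55*t^3 - 0.26*t^2 - 1.71*t + 7.62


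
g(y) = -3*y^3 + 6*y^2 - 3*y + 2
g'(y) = -9*y^2 + 12*y - 3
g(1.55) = 0.59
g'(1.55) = -6.02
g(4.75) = -198.39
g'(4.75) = -149.06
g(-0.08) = 2.28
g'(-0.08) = -4.02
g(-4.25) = 353.42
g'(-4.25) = -216.56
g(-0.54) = 5.84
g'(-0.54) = -12.10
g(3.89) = -95.47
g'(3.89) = -92.51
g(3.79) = -86.51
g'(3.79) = -86.80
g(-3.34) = 190.73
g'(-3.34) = -143.48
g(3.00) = -34.00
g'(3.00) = -48.00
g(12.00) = -4354.00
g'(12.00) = -1155.00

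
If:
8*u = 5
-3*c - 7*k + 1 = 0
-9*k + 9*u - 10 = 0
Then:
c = 317/216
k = -35/72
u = 5/8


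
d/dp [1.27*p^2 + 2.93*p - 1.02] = 2.54*p + 2.93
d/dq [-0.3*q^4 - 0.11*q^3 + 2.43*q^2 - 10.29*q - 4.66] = -1.2*q^3 - 0.33*q^2 + 4.86*q - 10.29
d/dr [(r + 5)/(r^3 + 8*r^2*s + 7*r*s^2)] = (r*(r^2 + 8*r*s + 7*s^2) - (r + 5)*(3*r^2 + 16*r*s + 7*s^2))/(r^2*(r^2 + 8*r*s + 7*s^2)^2)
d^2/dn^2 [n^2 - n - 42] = 2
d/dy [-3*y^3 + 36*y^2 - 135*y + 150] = -9*y^2 + 72*y - 135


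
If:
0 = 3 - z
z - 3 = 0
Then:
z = 3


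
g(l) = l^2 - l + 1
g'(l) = 2*l - 1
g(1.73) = 2.26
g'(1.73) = 2.46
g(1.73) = 2.26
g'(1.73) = 2.46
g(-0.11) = 1.12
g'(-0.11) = -1.22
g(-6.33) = 47.40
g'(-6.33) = -13.66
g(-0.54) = 1.83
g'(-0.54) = -2.08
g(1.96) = 2.88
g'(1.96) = 2.92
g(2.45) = 4.55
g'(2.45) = 3.90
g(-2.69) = 10.93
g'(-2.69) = -6.38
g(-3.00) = 13.00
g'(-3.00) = -7.00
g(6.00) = 31.00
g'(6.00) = 11.00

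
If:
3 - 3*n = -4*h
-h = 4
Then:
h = -4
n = -13/3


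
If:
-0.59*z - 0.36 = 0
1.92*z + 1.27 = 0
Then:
No Solution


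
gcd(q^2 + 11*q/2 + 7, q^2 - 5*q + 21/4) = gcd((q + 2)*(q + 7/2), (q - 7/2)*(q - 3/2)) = 1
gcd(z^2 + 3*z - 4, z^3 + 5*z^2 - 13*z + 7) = z - 1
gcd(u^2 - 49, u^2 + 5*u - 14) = u + 7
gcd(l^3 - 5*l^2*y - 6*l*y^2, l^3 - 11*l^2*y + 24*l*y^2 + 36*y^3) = -l^2 + 5*l*y + 6*y^2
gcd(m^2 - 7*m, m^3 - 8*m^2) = m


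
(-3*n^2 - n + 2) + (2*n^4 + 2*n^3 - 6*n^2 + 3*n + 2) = 2*n^4 + 2*n^3 - 9*n^2 + 2*n + 4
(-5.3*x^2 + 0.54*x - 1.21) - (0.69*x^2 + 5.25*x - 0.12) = -5.99*x^2 - 4.71*x - 1.09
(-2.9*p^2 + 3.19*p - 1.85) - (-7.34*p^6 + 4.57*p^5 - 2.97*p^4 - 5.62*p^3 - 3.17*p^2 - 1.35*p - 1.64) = 7.34*p^6 - 4.57*p^5 + 2.97*p^4 + 5.62*p^3 + 0.27*p^2 + 4.54*p - 0.21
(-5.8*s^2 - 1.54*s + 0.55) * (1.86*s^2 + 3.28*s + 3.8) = -10.788*s^4 - 21.8884*s^3 - 26.0682*s^2 - 4.048*s + 2.09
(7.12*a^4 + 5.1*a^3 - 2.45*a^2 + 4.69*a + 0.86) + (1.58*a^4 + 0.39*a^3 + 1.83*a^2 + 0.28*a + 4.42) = 8.7*a^4 + 5.49*a^3 - 0.62*a^2 + 4.97*a + 5.28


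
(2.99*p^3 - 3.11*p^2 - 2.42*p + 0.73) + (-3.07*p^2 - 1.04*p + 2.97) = 2.99*p^3 - 6.18*p^2 - 3.46*p + 3.7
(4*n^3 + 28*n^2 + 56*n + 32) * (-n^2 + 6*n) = -4*n^5 - 4*n^4 + 112*n^3 + 304*n^2 + 192*n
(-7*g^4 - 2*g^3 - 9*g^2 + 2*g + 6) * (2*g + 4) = -14*g^5 - 32*g^4 - 26*g^3 - 32*g^2 + 20*g + 24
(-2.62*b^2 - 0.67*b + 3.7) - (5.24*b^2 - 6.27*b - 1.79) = -7.86*b^2 + 5.6*b + 5.49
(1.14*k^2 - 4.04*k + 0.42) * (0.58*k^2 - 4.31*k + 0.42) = 0.6612*k^4 - 7.2566*k^3 + 18.1348*k^2 - 3.507*k + 0.1764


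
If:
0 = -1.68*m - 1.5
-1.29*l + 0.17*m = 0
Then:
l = -0.12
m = -0.89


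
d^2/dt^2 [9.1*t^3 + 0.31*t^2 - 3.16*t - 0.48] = 54.6*t + 0.62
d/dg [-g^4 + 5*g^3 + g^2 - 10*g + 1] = -4*g^3 + 15*g^2 + 2*g - 10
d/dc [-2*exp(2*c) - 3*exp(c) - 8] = (-4*exp(c) - 3)*exp(c)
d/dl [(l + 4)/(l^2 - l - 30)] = (l^2 - l - (l + 4)*(2*l - 1) - 30)/(-l^2 + l + 30)^2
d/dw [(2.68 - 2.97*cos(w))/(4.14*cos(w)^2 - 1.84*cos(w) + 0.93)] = (-12.2958*cos(w)^2 + 22.1904*cos(w) - 2.1691)*sin(w)/(17.1396*cos(w)^4 - 15.2352*cos(w)^3 + 11.086*cos(w)^2 - 3.4224*cos(w) + 0.8649)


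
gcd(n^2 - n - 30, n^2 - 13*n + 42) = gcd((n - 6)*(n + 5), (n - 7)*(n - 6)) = n - 6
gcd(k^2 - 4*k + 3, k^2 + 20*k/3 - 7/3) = 1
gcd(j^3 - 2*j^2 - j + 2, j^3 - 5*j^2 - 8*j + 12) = j - 1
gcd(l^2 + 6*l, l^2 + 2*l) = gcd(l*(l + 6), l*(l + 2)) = l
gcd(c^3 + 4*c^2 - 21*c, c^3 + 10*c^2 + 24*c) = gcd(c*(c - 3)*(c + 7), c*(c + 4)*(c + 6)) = c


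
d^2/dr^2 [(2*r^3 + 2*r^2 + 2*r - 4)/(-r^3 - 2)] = 4*(-r^6 - 3*r^5 + 24*r^4 + 14*r^3 + 12*r^2 - 24*r - 4)/(r^9 + 6*r^6 + 12*r^3 + 8)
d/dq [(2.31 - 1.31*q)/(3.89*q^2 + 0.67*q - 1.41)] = (5.0959*q^2 - 17.9718*q + 0.2994)/(15.1321*q^4 + 5.2126*q^3 - 10.5209*q^2 - 1.8894*q + 1.9881)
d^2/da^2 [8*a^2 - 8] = 16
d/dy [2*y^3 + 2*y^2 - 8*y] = 6*y^2 + 4*y - 8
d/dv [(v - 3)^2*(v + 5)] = (v - 3)*(3*v + 7)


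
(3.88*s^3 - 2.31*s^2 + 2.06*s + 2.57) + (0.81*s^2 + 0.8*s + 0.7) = 3.88*s^3 - 1.5*s^2 + 2.86*s + 3.27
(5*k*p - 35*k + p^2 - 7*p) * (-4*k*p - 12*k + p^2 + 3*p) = -20*k^2*p^2 + 80*k^2*p + 420*k^2 + k*p^3 - 4*k*p^2 - 21*k*p + p^4 - 4*p^3 - 21*p^2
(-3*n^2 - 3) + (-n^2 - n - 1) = -4*n^2 - n - 4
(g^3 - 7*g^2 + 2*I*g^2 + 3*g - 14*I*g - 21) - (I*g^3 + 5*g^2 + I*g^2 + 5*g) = g^3 - I*g^3 - 12*g^2 + I*g^2 - 2*g - 14*I*g - 21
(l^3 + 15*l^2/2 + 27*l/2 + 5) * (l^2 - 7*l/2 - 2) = l^5 + 4*l^4 - 59*l^3/4 - 229*l^2/4 - 89*l/2 - 10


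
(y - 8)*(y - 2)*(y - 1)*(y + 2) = y^4 - 9*y^3 + 4*y^2 + 36*y - 32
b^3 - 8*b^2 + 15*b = b*(b - 5)*(b - 3)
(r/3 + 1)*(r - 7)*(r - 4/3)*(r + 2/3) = r^4/3 - 14*r^3/9 - 173*r^2/27 + 158*r/27 + 56/9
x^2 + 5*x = x*(x + 5)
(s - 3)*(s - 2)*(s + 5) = s^3 - 19*s + 30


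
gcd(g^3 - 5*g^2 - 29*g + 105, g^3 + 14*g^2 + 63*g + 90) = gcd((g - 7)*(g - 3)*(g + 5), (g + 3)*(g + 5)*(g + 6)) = g + 5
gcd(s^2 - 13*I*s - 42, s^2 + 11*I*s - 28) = 1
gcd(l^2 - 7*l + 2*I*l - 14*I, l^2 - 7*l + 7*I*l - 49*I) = l - 7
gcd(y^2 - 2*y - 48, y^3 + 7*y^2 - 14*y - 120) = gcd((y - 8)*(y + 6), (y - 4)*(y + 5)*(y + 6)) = y + 6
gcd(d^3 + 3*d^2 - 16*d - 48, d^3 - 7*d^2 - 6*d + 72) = d^2 - d - 12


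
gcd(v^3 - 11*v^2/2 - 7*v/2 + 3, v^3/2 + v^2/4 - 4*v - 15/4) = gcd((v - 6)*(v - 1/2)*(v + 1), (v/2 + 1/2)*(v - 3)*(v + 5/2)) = v + 1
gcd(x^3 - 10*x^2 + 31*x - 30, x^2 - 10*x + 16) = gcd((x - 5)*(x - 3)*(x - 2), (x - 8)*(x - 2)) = x - 2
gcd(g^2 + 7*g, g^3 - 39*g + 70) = g + 7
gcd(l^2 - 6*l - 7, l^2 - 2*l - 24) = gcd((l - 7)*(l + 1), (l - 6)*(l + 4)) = 1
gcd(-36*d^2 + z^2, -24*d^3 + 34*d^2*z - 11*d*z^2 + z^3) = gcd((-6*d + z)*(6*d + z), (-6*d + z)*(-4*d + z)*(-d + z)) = -6*d + z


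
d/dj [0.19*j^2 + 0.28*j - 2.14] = 0.38*j + 0.28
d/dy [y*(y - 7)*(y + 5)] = 3*y^2 - 4*y - 35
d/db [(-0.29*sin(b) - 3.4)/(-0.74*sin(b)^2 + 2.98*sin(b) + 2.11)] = (-0.2146*sin(b)^2 - 5.032*sin(b) + 9.5201)*cos(b)/(0.5476*sin(b)^4 - 4.4104*sin(b)^3 + 5.7576*sin(b)^2 + 12.5756*sin(b) + 4.4521)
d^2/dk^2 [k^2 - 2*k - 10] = 2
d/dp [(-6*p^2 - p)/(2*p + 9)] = 3*(-4*p^2 - 36*p - 3)/(4*p^2 + 36*p + 81)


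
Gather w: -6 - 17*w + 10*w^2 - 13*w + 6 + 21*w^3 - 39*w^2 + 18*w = 21*w^3 - 29*w^2 - 12*w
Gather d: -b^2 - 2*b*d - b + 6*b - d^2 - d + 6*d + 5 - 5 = -b^2 + 5*b - d^2 + d*(5 - 2*b)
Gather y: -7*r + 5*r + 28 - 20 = 8 - 2*r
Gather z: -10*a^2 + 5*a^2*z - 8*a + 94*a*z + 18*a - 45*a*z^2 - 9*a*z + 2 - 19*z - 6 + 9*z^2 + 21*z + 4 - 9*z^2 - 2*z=-10*a^2 - 45*a*z^2 + 10*a + z*(5*a^2 + 85*a)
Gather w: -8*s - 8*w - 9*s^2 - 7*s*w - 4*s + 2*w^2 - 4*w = -9*s^2 - 12*s + 2*w^2 + w*(-7*s - 12)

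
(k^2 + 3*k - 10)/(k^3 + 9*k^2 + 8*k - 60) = 1/(k + 6)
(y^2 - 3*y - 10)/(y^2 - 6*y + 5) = (y + 2)/(y - 1)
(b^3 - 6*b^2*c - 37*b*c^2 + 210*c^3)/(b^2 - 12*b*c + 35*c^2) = b + 6*c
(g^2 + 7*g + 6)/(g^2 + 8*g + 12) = (g + 1)/(g + 2)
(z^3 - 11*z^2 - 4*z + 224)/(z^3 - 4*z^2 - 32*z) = (z - 7)/z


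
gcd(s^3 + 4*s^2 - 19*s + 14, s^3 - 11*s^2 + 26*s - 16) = s^2 - 3*s + 2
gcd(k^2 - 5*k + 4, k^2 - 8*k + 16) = k - 4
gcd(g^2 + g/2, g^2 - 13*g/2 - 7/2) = g + 1/2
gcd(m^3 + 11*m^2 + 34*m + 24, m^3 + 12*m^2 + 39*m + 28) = m^2 + 5*m + 4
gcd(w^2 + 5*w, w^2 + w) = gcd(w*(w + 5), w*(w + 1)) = w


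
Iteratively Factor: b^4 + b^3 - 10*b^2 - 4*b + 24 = (b - 2)*(b^3 + 3*b^2 - 4*b - 12) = (b - 2)*(b + 3)*(b^2 - 4) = (b - 2)*(b + 2)*(b + 3)*(b - 2)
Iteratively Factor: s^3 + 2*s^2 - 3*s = (s)*(s^2 + 2*s - 3) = s*(s - 1)*(s + 3)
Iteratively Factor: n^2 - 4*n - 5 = (n + 1)*(n - 5)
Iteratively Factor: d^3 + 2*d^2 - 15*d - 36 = (d + 3)*(d^2 - d - 12) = (d + 3)^2*(d - 4)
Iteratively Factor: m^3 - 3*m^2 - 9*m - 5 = (m + 1)*(m^2 - 4*m - 5) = (m + 1)^2*(m - 5)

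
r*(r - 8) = r^2 - 8*r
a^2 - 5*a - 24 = (a - 8)*(a + 3)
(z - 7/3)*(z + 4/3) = z^2 - z - 28/9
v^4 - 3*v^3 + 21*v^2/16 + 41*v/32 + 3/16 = (v - 2)*(v - 3/2)*(v + 1/4)^2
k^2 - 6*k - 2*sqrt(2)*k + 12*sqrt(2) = (k - 6)*(k - 2*sqrt(2))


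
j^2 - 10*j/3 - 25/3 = (j - 5)*(j + 5/3)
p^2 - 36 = (p - 6)*(p + 6)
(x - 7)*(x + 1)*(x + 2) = x^3 - 4*x^2 - 19*x - 14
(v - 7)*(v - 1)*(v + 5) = v^3 - 3*v^2 - 33*v + 35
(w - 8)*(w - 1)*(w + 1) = w^3 - 8*w^2 - w + 8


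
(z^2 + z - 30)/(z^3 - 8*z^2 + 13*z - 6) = (z^2 + z - 30)/(z^3 - 8*z^2 + 13*z - 6)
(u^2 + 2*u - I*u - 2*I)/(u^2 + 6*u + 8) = (u - I)/(u + 4)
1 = 1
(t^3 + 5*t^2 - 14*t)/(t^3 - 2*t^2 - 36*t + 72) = t*(t + 7)/(t^2 - 36)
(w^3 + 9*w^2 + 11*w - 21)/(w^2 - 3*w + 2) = (w^2 + 10*w + 21)/(w - 2)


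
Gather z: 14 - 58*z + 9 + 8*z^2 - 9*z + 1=8*z^2 - 67*z + 24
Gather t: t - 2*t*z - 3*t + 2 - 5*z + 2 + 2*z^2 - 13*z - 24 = t*(-2*z - 2) + 2*z^2 - 18*z - 20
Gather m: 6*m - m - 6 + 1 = 5*m - 5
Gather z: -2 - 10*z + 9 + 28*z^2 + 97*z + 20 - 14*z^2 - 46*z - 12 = 14*z^2 + 41*z + 15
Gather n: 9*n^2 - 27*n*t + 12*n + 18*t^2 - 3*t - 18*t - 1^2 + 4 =9*n^2 + n*(12 - 27*t) + 18*t^2 - 21*t + 3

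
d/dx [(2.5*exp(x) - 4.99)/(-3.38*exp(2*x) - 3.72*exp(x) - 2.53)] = (8.45*exp(2*x) - 33.7324*exp(x) - 24.8878)*exp(x)/(11.4244*exp(4*x) + 25.1472*exp(3*x) + 30.9412*exp(2*x) + 18.8232*exp(x) + 6.4009)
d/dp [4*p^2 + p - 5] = 8*p + 1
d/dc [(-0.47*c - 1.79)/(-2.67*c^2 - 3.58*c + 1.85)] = (1.2549*c^2 + 1.6826*c - (0.47*c + 1.79)*(5.34*c + 3.58) - 0.8695)/(2.67*c^2 + 3.58*c - 1.85)^2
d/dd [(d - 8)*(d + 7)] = 2*d - 1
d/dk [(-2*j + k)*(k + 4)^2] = (k + 4)*(-4*j + 3*k + 4)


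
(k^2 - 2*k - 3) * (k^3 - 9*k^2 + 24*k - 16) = k^5 - 11*k^4 + 39*k^3 - 37*k^2 - 40*k + 48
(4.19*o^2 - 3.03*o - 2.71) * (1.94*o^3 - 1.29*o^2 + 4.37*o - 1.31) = 8.1286*o^5 - 11.2833*o^4 + 16.9616*o^3 - 15.2341*o^2 - 7.8734*o + 3.5501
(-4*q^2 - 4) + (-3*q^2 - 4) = -7*q^2 - 8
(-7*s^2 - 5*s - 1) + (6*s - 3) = -7*s^2 + s - 4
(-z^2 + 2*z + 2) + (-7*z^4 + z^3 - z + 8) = -7*z^4 + z^3 - z^2 + z + 10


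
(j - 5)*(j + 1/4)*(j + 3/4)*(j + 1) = j^4 - 3*j^3 - 141*j^2/16 - 23*j/4 - 15/16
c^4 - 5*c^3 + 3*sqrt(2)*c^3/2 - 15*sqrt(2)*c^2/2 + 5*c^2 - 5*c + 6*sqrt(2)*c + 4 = (c - 4)*(c - 1)*(sqrt(2)*c/2 + 1)*(sqrt(2)*c + 1)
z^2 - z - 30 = (z - 6)*(z + 5)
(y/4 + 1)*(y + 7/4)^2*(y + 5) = y^4/4 + 25*y^3/8 + 873*y^2/64 + 1561*y/64 + 245/16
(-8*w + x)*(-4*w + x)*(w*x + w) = 32*w^3*x + 32*w^3 - 12*w^2*x^2 - 12*w^2*x + w*x^3 + w*x^2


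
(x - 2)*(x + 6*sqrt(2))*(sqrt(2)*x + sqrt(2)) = sqrt(2)*x^3 - sqrt(2)*x^2 + 12*x^2 - 12*x - 2*sqrt(2)*x - 24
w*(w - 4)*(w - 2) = w^3 - 6*w^2 + 8*w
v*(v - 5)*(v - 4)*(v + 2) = v^4 - 7*v^3 + 2*v^2 + 40*v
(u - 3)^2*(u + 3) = u^3 - 3*u^2 - 9*u + 27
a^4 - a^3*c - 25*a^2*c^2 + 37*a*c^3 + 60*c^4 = (a - 4*c)*(a - 3*c)*(a + c)*(a + 5*c)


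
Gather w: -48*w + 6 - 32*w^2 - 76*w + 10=-32*w^2 - 124*w + 16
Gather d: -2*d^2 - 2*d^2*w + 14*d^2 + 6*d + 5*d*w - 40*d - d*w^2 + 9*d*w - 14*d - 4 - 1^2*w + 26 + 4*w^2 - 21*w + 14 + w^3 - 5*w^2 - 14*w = d^2*(12 - 2*w) + d*(-w^2 + 14*w - 48) + w^3 - w^2 - 36*w + 36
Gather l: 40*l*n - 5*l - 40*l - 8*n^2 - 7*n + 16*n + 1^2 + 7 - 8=l*(40*n - 45) - 8*n^2 + 9*n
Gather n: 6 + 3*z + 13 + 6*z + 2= 9*z + 21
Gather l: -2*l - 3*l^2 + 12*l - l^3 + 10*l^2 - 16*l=-l^3 + 7*l^2 - 6*l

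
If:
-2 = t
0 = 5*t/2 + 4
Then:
No Solution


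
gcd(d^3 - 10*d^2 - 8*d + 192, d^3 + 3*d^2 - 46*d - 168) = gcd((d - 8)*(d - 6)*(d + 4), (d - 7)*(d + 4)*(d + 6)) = d + 4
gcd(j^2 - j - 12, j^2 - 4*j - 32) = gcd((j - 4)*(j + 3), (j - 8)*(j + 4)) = 1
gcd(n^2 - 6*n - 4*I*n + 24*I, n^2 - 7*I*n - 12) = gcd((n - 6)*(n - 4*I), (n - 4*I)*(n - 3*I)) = n - 4*I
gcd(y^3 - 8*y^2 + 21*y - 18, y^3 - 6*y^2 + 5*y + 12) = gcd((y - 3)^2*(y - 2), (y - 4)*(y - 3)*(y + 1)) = y - 3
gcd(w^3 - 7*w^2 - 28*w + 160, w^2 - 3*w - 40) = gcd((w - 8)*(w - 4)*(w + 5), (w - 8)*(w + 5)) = w^2 - 3*w - 40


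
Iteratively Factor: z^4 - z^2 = (z)*(z^3 - z) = z^2*(z^2 - 1) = z^2*(z + 1)*(z - 1)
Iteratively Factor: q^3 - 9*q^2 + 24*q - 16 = (q - 1)*(q^2 - 8*q + 16) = (q - 4)*(q - 1)*(q - 4)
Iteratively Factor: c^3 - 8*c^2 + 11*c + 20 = (c - 4)*(c^2 - 4*c - 5) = (c - 4)*(c + 1)*(c - 5)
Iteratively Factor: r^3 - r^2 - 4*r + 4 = (r - 1)*(r^2 - 4) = (r - 1)*(r + 2)*(r - 2)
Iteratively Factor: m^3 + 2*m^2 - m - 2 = (m + 2)*(m^2 - 1) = (m - 1)*(m + 2)*(m + 1)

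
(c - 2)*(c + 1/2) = c^2 - 3*c/2 - 1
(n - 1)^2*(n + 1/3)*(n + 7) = n^4 + 16*n^3/3 - 34*n^2/3 + 8*n/3 + 7/3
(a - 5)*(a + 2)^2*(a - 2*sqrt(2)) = a^4 - 2*sqrt(2)*a^3 - a^3 - 16*a^2 + 2*sqrt(2)*a^2 - 20*a + 32*sqrt(2)*a + 40*sqrt(2)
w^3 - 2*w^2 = w^2*(w - 2)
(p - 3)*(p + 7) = p^2 + 4*p - 21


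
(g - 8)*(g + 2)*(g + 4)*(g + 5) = g^4 + 3*g^3 - 50*g^2 - 264*g - 320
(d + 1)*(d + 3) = d^2 + 4*d + 3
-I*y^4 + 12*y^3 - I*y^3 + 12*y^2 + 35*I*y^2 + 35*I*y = y*(y + 5*I)*(y + 7*I)*(-I*y - I)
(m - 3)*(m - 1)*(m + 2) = m^3 - 2*m^2 - 5*m + 6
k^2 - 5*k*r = k*(k - 5*r)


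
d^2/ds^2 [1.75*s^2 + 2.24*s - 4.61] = 3.50000000000000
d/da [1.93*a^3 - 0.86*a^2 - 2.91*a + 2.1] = 5.79*a^2 - 1.72*a - 2.91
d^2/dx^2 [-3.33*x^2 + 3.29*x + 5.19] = -6.66000000000000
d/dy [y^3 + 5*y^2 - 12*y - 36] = 3*y^2 + 10*y - 12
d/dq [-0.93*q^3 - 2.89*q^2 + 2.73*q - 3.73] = -2.79*q^2 - 5.78*q + 2.73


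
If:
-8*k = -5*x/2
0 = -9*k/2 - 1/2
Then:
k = -1/9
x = -16/45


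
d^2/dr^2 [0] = 0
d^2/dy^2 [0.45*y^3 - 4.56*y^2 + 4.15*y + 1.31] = 2.7*y - 9.12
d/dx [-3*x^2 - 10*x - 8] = -6*x - 10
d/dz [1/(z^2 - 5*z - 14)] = (5 - 2*z)/(-z^2 + 5*z + 14)^2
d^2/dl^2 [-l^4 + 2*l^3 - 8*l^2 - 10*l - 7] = -12*l^2 + 12*l - 16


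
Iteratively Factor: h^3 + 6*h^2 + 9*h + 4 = (h + 1)*(h^2 + 5*h + 4) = (h + 1)^2*(h + 4)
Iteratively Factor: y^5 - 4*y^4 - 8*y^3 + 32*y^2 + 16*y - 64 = (y - 4)*(y^4 - 8*y^2 + 16) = (y - 4)*(y - 2)*(y^3 + 2*y^2 - 4*y - 8) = (y - 4)*(y - 2)*(y + 2)*(y^2 - 4) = (y - 4)*(y - 2)^2*(y + 2)*(y + 2)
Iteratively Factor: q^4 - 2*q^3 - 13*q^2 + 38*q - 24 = (q - 1)*(q^3 - q^2 - 14*q + 24) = (q - 1)*(q + 4)*(q^2 - 5*q + 6) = (q - 3)*(q - 1)*(q + 4)*(q - 2)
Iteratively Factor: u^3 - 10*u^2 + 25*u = (u - 5)*(u^2 - 5*u) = (u - 5)^2*(u)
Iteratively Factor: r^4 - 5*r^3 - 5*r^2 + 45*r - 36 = (r - 3)*(r^3 - 2*r^2 - 11*r + 12) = (r - 3)*(r + 3)*(r^2 - 5*r + 4) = (r - 3)*(r - 1)*(r + 3)*(r - 4)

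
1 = 1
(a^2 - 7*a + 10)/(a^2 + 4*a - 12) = (a - 5)/(a + 6)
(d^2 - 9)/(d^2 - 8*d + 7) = (d^2 - 9)/(d^2 - 8*d + 7)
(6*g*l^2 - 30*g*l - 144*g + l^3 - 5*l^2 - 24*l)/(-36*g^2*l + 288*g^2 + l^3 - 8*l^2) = (-l - 3)/(6*g - l)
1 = 1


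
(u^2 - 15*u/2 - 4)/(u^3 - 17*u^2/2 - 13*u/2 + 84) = (2*u + 1)/(2*u^2 - u - 21)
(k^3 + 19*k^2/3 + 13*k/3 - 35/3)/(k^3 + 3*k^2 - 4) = (3*k^2 + 22*k + 35)/(3*(k^2 + 4*k + 4))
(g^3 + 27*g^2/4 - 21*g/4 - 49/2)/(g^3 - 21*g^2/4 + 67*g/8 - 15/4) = 2*(4*g^2 + 35*g + 49)/(8*g^2 - 26*g + 15)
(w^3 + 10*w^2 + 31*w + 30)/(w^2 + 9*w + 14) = (w^2 + 8*w + 15)/(w + 7)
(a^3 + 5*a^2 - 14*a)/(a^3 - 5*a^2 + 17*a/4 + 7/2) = 4*a*(a + 7)/(4*a^2 - 12*a - 7)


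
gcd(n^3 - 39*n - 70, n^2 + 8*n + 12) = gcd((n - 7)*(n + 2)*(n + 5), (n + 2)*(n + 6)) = n + 2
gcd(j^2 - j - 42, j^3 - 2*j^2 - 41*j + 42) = j^2 - j - 42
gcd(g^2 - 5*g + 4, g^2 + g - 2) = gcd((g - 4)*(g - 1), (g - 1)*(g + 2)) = g - 1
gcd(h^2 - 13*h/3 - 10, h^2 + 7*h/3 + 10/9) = h + 5/3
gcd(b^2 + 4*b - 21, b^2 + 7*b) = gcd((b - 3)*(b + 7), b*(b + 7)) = b + 7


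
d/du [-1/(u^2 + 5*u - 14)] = (2*u + 5)/(u^2 + 5*u - 14)^2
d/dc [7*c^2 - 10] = 14*c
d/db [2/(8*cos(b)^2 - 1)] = 16*sin(2*b)/(4*cos(2*b) + 3)^2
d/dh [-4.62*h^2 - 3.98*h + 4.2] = -9.24*h - 3.98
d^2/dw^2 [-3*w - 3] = 0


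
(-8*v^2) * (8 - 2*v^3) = 16*v^5 - 64*v^2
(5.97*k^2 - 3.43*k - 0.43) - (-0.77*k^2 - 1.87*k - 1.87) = 6.74*k^2 - 1.56*k + 1.44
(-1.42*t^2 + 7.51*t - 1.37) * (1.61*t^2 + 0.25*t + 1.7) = -2.2862*t^4 + 11.7361*t^3 - 2.7422*t^2 + 12.4245*t - 2.329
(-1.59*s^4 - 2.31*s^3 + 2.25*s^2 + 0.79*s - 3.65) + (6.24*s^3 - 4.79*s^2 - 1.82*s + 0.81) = -1.59*s^4 + 3.93*s^3 - 2.54*s^2 - 1.03*s - 2.84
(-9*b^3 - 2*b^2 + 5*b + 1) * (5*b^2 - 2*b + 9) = -45*b^5 + 8*b^4 - 52*b^3 - 23*b^2 + 43*b + 9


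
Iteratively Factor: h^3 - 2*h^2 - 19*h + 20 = (h + 4)*(h^2 - 6*h + 5) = (h - 5)*(h + 4)*(h - 1)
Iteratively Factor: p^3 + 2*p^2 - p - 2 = (p - 1)*(p^2 + 3*p + 2) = (p - 1)*(p + 2)*(p + 1)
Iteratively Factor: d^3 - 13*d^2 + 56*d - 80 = (d - 4)*(d^2 - 9*d + 20) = (d - 4)^2*(d - 5)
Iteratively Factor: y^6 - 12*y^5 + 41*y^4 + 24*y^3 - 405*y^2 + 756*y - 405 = (y - 3)*(y^5 - 9*y^4 + 14*y^3 + 66*y^2 - 207*y + 135) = (y - 5)*(y - 3)*(y^4 - 4*y^3 - 6*y^2 + 36*y - 27) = (y - 5)*(y - 3)*(y + 3)*(y^3 - 7*y^2 + 15*y - 9) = (y - 5)*(y - 3)^2*(y + 3)*(y^2 - 4*y + 3) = (y - 5)*(y - 3)^2*(y - 1)*(y + 3)*(y - 3)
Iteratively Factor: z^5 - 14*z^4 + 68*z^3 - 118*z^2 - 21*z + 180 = (z - 4)*(z^4 - 10*z^3 + 28*z^2 - 6*z - 45) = (z - 5)*(z - 4)*(z^3 - 5*z^2 + 3*z + 9) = (z - 5)*(z - 4)*(z - 3)*(z^2 - 2*z - 3) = (z - 5)*(z - 4)*(z - 3)^2*(z + 1)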